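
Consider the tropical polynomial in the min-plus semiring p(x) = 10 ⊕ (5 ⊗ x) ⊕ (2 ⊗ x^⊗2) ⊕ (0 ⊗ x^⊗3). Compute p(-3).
p(-3) = -9

A tropical monomial a ⊗ x^⊗i evaluates to a + i · x. Evaluating each term at x = -3:
  Term 0 contributes 10 + 0 · -3 = 10
  Term 1 contributes 5 + 1 · -3 = 2
  Term 2 contributes 2 + 2 · -3 = -4
  Term 3 contributes 0 + 3 · -3 = -9
p(-3) = ⊕ of these = min[10, 2, -4, -9] = -9.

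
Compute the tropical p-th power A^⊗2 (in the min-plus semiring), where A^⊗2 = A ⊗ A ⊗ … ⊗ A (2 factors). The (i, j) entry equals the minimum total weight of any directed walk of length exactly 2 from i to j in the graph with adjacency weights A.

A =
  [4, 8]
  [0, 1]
A^⊗2 =
  [8, 9]
  [1, 2]

Each entry (A^⊗2)_ij equals the minimum over all length-2 walks i = v_0 → v_1 → … → v_2 = j of Σ_t A[v_t][v_{t+1}]. For example, for (i, j) = (0, 1) we minimise over 2 possible intermediate vertex sequences; the minimum is 9, attained along the walk 0 → 1 → 1.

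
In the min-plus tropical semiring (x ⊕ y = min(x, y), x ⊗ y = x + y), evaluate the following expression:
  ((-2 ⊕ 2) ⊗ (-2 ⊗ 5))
((-2 ⊕ 2) ⊗ (-2 ⊗ 5)) = 1

Expand innermost to outermost. Recall ⊕ takes the minimum of its arguments and ⊗ takes their sum. Working out the expression ((-2 ⊕ 2) ⊗ (-2 ⊗ 5)) gives 1.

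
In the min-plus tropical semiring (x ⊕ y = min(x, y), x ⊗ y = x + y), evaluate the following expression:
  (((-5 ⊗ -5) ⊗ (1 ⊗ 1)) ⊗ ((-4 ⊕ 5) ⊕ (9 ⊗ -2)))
(((-5 ⊗ -5) ⊗ (1 ⊗ 1)) ⊗ ((-4 ⊕ 5) ⊕ (9 ⊗ -2))) = -12

Expand innermost to outermost. Recall ⊕ takes the minimum of its arguments and ⊗ takes their sum. Working out the expression (((-5 ⊗ -5) ⊗ (1 ⊗ 1)) ⊗ ((-4 ⊕ 5) ⊕ (9 ⊗ -2))) gives -12.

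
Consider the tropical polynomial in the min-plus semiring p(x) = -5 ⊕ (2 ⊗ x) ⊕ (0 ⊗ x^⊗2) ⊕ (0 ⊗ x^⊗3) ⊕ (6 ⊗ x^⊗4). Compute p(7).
p(7) = -5

A tropical monomial a ⊗ x^⊗i evaluates to a + i · x. Evaluating each term at x = 7:
  Term 0 contributes -5 + 0 · 7 = -5
  Term 1 contributes 2 + 1 · 7 = 9
  Term 2 contributes 0 + 2 · 7 = 14
  Term 3 contributes 0 + 3 · 7 = 21
  Term 4 contributes 6 + 4 · 7 = 34
p(7) = ⊕ of these = min[-5, 9, 14, 21, 34] = -5.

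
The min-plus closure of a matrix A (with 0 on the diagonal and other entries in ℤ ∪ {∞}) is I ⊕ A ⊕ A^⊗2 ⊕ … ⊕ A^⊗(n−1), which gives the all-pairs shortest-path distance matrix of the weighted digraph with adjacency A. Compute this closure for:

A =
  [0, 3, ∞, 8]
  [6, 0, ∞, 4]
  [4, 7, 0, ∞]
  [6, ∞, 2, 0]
Closure =
  [0, 3, 9, 7]
  [6, 0, 6, 4]
  [4, 7, 0, 11]
  [6, 9, 2, 0]

This is the Floyd-Warshall all-pairs shortest-path computation. For each intermediate vertex k = 0, 1, …, 3, update dist[i][j] ← min(dist[i][j], dist[i][k] + dist[k][j]). The final matrix gives, for each (i, j), the minimum total weight of any directed path from i to j (possibly empty when i = j).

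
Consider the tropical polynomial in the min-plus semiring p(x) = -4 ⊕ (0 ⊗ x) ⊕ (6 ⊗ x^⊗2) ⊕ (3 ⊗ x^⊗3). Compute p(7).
p(7) = -4

A tropical monomial a ⊗ x^⊗i evaluates to a + i · x. Evaluating each term at x = 7:
  Term 0 contributes -4 + 0 · 7 = -4
  Term 1 contributes 0 + 1 · 7 = 7
  Term 2 contributes 6 + 2 · 7 = 20
  Term 3 contributes 3 + 3 · 7 = 24
p(7) = ⊕ of these = min[-4, 7, 20, 24] = -4.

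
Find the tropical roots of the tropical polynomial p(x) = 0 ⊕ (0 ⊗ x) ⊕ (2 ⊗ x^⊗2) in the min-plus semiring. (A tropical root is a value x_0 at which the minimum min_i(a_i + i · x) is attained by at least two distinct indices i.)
Roots: {-2, 0}

Each tropical root is a break point of the lower envelope of the lines y = a_i + i · x (there are 3 lines, with slopes 0, 1, ..., 2). Only the lines that attain the minimum somewhere contribute to roots; other lines are dominated. Here the surviving (envelope) indices are i = 2, i = 1, i = 0.
Intersections between consecutive envelope lines give the roots: for adjacent envelope indices i < j the intersection is x = (a_i − a_j) / (j − i). Reading off the sorted break points: {-2, 0}.
Verification: at each break x_0, at least two indices attain the minimum of min_i(a_i + i · x_0).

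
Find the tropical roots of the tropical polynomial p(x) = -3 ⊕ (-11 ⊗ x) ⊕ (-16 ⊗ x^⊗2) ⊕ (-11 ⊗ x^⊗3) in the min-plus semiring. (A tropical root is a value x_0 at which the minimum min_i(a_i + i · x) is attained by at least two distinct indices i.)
Roots: {-5, 5, 8}

Each tropical root is a break point of the lower envelope of the lines y = a_i + i · x (there are 4 lines, with slopes 0, 1, ..., 3). Only the lines that attain the minimum somewhere contribute to roots; other lines are dominated. Here the surviving (envelope) indices are i = 3, i = 2, i = 1, i = 0.
Intersections between consecutive envelope lines give the roots: for adjacent envelope indices i < j the intersection is x = (a_i − a_j) / (j − i). Reading off the sorted break points: {-5, 5, 8}.
Verification: at each break x_0, at least two indices attain the minimum of min_i(a_i + i · x_0).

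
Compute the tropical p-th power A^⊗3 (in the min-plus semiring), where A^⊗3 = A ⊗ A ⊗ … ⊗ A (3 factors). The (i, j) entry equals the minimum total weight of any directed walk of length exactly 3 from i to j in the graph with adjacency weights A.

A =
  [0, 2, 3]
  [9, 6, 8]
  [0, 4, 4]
A^⊗3 =
  [0, 2, 3]
  [8, 10, 11]
  [0, 2, 3]

Each entry (A^⊗3)_ij equals the minimum over all length-3 walks i = v_0 → v_1 → … → v_3 = j of Σ_t A[v_t][v_{t+1}]. For example, for (i, j) = (0, 2) we minimise over 9 possible intermediate vertex sequences; the minimum is 3, attained along the walk 0 → 0 → 0 → 2.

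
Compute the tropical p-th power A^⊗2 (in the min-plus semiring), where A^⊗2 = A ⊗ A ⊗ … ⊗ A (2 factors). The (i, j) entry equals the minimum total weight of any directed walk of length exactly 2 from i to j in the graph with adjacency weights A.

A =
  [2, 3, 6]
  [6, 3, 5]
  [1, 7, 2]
A^⊗2 =
  [4, 5, 8]
  [6, 6, 7]
  [3, 4, 4]

Each entry (A^⊗2)_ij equals the minimum over all length-2 walks i = v_0 → v_1 → … → v_2 = j of Σ_t A[v_t][v_{t+1}]. For example, for (i, j) = (0, 2) we minimise over 3 possible intermediate vertex sequences; the minimum is 8, attained along the walk 0 → 0 → 2.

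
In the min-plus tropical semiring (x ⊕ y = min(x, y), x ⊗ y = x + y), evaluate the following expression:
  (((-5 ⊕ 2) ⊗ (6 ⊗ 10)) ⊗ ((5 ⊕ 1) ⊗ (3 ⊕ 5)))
(((-5 ⊕ 2) ⊗ (6 ⊗ 10)) ⊗ ((5 ⊕ 1) ⊗ (3 ⊕ 5))) = 15

Expand innermost to outermost. Recall ⊕ takes the minimum of its arguments and ⊗ takes their sum. Working out the expression (((-5 ⊕ 2) ⊗ (6 ⊗ 10)) ⊗ ((5 ⊕ 1) ⊗ (3 ⊕ 5))) gives 15.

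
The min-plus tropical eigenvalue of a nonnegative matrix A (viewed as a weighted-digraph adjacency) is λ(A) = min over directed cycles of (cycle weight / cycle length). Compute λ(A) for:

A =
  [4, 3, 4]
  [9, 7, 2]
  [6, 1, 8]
λ(A) = 3/2

Enumerate directed cycles and compute their means (weight / length). Sample:
  cycle 0 → 0: weight = 4, length = 1, mean = 4/1 ≈ 4.000
  cycle 1 → 1: weight = 7, length = 1, mean = 7/1 ≈ 7.000
  cycle 2 → 2: weight = 8, length = 1, mean = 8/1 ≈ 8.000
  cycle 0 → 1 → 0: weight = 12, length = 2, mean = 12/2 ≈ 6.000
  cycle 0 → 2 → 0: weight = 10, length = 2, mean = 10/2 ≈ 5.000
  cycle 1 → 0 → 1: weight = 12, length = 2, mean = 12/2 ≈ 6.000
Minimum mean = 1.500, attained e.g. along the cycle 1 → 2 → 1 with weight 3 and length 2. So λ(A) = 3/2 = 3/2.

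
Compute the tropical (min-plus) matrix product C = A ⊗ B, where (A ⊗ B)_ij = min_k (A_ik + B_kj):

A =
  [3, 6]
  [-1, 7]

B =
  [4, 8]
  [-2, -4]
A ⊗ B =
  [4, 2]
  [3, 3]

Apply the min-plus product entry-by-entry:
  C[0][0] = min over k of (A[0][0] + B[0][0] = 3 + 4 = 7, A[0][1] + B[1][0] = 6 + -2 = 4) = 4 (attained at k = 1)
  C[0][1] = min over k of (A[0][0] + B[0][1] = 3 + 8 = 11, A[0][1] + B[1][1] = 6 + -4 = 2) = 2 (attained at k = 1)
  C[1][0] = min over k of (A[1][0] + B[0][0] = -1 + 4 = 3, A[1][1] + B[1][0] = 7 + -2 = 5) = 3 (attained at k = 0)
  C[1][1] = min over k of (A[1][0] + B[0][1] = -1 + 8 = 7, A[1][1] + B[1][1] = 7 + -4 = 3) = 3 (attained at k = 1)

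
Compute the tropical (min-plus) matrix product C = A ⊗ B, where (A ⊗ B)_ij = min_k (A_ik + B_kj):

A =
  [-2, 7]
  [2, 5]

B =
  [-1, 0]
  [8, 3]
A ⊗ B =
  [-3, -2]
  [1, 2]

Apply the min-plus product entry-by-entry:
  C[0][0] = min over k of (A[0][0] + B[0][0] = -2 + -1 = -3, A[0][1] + B[1][0] = 7 + 8 = 15) = -3 (attained at k = 0)
  C[0][1] = min over k of (A[0][0] + B[0][1] = -2 + 0 = -2, A[0][1] + B[1][1] = 7 + 3 = 10) = -2 (attained at k = 0)
  C[1][0] = min over k of (A[1][0] + B[0][0] = 2 + -1 = 1, A[1][1] + B[1][0] = 5 + 8 = 13) = 1 (attained at k = 0)
  C[1][1] = min over k of (A[1][0] + B[0][1] = 2 + 0 = 2, A[1][1] + B[1][1] = 5 + 3 = 8) = 2 (attained at k = 0)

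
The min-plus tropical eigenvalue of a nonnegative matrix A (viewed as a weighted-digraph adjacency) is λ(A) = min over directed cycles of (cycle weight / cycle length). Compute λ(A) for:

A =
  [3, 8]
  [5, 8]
λ(A) = 3

Enumerate directed cycles and compute their means (weight / length). Sample:
  cycle 0 → 0: weight = 3, length = 1, mean = 3/1 ≈ 3.000
  cycle 1 → 1: weight = 8, length = 1, mean = 8/1 ≈ 8.000
  cycle 0 → 1 → 0: weight = 13, length = 2, mean = 13/2 ≈ 6.500
  cycle 1 → 0 → 1: weight = 13, length = 2, mean = 13/2 ≈ 6.500
Minimum mean = 3.000, attained e.g. along the cycle 0 → 0 with weight 3 and length 1. So λ(A) = 3/1 = 3.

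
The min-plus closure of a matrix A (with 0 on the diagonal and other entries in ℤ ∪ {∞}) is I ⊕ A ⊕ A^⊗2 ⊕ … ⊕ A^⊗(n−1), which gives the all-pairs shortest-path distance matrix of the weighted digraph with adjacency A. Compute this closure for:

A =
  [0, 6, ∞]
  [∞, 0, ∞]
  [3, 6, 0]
Closure =
  [0, 6, ∞]
  [∞, 0, ∞]
  [3, 6, 0]

This is the Floyd-Warshall all-pairs shortest-path computation. For each intermediate vertex k = 0, 1, …, 2, update dist[i][j] ← min(dist[i][j], dist[i][k] + dist[k][j]). The final matrix gives, for each (i, j), the minimum total weight of any directed path from i to j (possibly empty when i = j).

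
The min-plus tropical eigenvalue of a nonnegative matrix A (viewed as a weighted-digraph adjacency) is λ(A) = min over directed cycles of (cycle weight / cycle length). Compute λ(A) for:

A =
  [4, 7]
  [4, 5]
λ(A) = 4

Enumerate directed cycles and compute their means (weight / length). Sample:
  cycle 0 → 0: weight = 4, length = 1, mean = 4/1 ≈ 4.000
  cycle 1 → 1: weight = 5, length = 1, mean = 5/1 ≈ 5.000
  cycle 0 → 1 → 0: weight = 11, length = 2, mean = 11/2 ≈ 5.500
  cycle 1 → 0 → 1: weight = 11, length = 2, mean = 11/2 ≈ 5.500
Minimum mean = 4.000, attained e.g. along the cycle 0 → 0 with weight 4 and length 1. So λ(A) = 4/1 = 4.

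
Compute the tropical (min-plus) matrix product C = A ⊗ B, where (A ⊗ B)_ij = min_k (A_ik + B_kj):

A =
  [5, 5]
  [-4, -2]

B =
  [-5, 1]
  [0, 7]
A ⊗ B =
  [0, 6]
  [-9, -3]

Apply the min-plus product entry-by-entry:
  C[0][0] = min over k of (A[0][0] + B[0][0] = 5 + -5 = 0, A[0][1] + B[1][0] = 5 + 0 = 5) = 0 (attained at k = 0)
  C[0][1] = min over k of (A[0][0] + B[0][1] = 5 + 1 = 6, A[0][1] + B[1][1] = 5 + 7 = 12) = 6 (attained at k = 0)
  C[1][0] = min over k of (A[1][0] + B[0][0] = -4 + -5 = -9, A[1][1] + B[1][0] = -2 + 0 = -2) = -9 (attained at k = 0)
  C[1][1] = min over k of (A[1][0] + B[0][1] = -4 + 1 = -3, A[1][1] + B[1][1] = -2 + 7 = 5) = -3 (attained at k = 0)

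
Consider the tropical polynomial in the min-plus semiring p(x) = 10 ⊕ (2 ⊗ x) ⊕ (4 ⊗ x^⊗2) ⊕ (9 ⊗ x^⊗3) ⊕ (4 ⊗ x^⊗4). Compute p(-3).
p(-3) = -8

A tropical monomial a ⊗ x^⊗i evaluates to a + i · x. Evaluating each term at x = -3:
  Term 0 contributes 10 + 0 · -3 = 10
  Term 1 contributes 2 + 1 · -3 = -1
  Term 2 contributes 4 + 2 · -3 = -2
  Term 3 contributes 9 + 3 · -3 = 0
  Term 4 contributes 4 + 4 · -3 = -8
p(-3) = ⊕ of these = min[10, -1, -2, 0, -8] = -8.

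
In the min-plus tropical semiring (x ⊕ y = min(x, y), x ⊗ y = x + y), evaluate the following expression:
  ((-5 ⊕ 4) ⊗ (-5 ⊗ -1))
((-5 ⊕ 4) ⊗ (-5 ⊗ -1)) = -11

Expand innermost to outermost. Recall ⊕ takes the minimum of its arguments and ⊗ takes their sum. Working out the expression ((-5 ⊕ 4) ⊗ (-5 ⊗ -1)) gives -11.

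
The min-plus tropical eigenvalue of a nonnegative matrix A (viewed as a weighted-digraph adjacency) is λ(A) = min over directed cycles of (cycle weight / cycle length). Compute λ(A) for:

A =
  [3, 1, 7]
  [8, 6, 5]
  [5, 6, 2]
λ(A) = 2

Enumerate directed cycles and compute their means (weight / length). Sample:
  cycle 0 → 0: weight = 3, length = 1, mean = 3/1 ≈ 3.000
  cycle 1 → 1: weight = 6, length = 1, mean = 6/1 ≈ 6.000
  cycle 2 → 2: weight = 2, length = 1, mean = 2/1 ≈ 2.000
  cycle 0 → 1 → 0: weight = 9, length = 2, mean = 9/2 ≈ 4.500
  cycle 0 → 2 → 0: weight = 12, length = 2, mean = 12/2 ≈ 6.000
  cycle 1 → 0 → 1: weight = 9, length = 2, mean = 9/2 ≈ 4.500
Minimum mean = 2.000, attained e.g. along the cycle 2 → 2 with weight 2 and length 1. So λ(A) = 2/1 = 2.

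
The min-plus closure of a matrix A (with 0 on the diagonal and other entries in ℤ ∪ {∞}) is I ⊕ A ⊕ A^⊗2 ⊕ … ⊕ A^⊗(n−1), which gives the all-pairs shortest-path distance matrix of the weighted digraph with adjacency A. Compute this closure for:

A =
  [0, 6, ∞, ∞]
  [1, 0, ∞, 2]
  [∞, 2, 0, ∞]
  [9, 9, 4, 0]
Closure =
  [0, 6, 12, 8]
  [1, 0, 6, 2]
  [3, 2, 0, 4]
  [7, 6, 4, 0]

This is the Floyd-Warshall all-pairs shortest-path computation. For each intermediate vertex k = 0, 1, …, 3, update dist[i][j] ← min(dist[i][j], dist[i][k] + dist[k][j]). The final matrix gives, for each (i, j), the minimum total weight of any directed path from i to j (possibly empty when i = j).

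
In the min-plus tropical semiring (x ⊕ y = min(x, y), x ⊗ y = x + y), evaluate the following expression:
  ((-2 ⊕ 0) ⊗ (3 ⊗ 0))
((-2 ⊕ 0) ⊗ (3 ⊗ 0)) = 1

Expand innermost to outermost. Recall ⊕ takes the minimum of its arguments and ⊗ takes their sum. Working out the expression ((-2 ⊕ 0) ⊗ (3 ⊗ 0)) gives 1.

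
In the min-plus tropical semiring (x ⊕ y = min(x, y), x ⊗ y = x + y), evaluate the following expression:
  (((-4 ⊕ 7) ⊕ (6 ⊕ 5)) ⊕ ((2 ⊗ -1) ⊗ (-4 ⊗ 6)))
(((-4 ⊕ 7) ⊕ (6 ⊕ 5)) ⊕ ((2 ⊗ -1) ⊗ (-4 ⊗ 6))) = -4

Expand innermost to outermost. Recall ⊕ takes the minimum of its arguments and ⊗ takes their sum. Working out the expression (((-4 ⊕ 7) ⊕ (6 ⊕ 5)) ⊕ ((2 ⊗ -1) ⊗ (-4 ⊗ 6))) gives -4.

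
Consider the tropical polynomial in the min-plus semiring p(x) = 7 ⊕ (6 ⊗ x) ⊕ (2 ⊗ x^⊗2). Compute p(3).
p(3) = 7

A tropical monomial a ⊗ x^⊗i evaluates to a + i · x. Evaluating each term at x = 3:
  Term 0 contributes 7 + 0 · 3 = 7
  Term 1 contributes 6 + 1 · 3 = 9
  Term 2 contributes 2 + 2 · 3 = 8
p(3) = ⊕ of these = min[7, 9, 8] = 7.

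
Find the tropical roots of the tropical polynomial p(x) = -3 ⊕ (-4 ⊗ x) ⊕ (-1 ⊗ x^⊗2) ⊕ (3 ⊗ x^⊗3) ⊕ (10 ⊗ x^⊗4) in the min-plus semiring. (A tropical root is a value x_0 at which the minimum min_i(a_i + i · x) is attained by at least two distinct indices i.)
Roots: {-7, -4, -3, 1}

Each tropical root is a break point of the lower envelope of the lines y = a_i + i · x (there are 5 lines, with slopes 0, 1, ..., 4). Only the lines that attain the minimum somewhere contribute to roots; other lines are dominated. Here the surviving (envelope) indices are i = 4, i = 3, i = 2, i = 1, i = 0.
Intersections between consecutive envelope lines give the roots: for adjacent envelope indices i < j the intersection is x = (a_i − a_j) / (j − i). Reading off the sorted break points: {-7, -4, -3, 1}.
Verification: at each break x_0, at least two indices attain the minimum of min_i(a_i + i · x_0).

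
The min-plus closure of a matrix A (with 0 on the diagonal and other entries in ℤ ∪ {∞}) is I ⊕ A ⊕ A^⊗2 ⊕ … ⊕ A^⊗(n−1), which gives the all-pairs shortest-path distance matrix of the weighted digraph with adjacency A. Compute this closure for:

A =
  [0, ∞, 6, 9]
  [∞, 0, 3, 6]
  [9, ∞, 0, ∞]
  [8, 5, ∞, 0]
Closure =
  [0, 14, 6, 9]
  [12, 0, 3, 6]
  [9, 23, 0, 18]
  [8, 5, 8, 0]

This is the Floyd-Warshall all-pairs shortest-path computation. For each intermediate vertex k = 0, 1, …, 3, update dist[i][j] ← min(dist[i][j], dist[i][k] + dist[k][j]). The final matrix gives, for each (i, j), the minimum total weight of any directed path from i to j (possibly empty when i = j).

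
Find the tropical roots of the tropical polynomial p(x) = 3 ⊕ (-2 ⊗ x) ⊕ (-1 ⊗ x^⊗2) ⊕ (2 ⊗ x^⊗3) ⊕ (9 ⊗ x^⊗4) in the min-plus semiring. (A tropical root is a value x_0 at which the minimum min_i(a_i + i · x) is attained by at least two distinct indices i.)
Roots: {-7, -3, -1, 5}

Each tropical root is a break point of the lower envelope of the lines y = a_i + i · x (there are 5 lines, with slopes 0, 1, ..., 4). Only the lines that attain the minimum somewhere contribute to roots; other lines are dominated. Here the surviving (envelope) indices are i = 4, i = 3, i = 2, i = 1, i = 0.
Intersections between consecutive envelope lines give the roots: for adjacent envelope indices i < j the intersection is x = (a_i − a_j) / (j − i). Reading off the sorted break points: {-7, -3, -1, 5}.
Verification: at each break x_0, at least two indices attain the minimum of min_i(a_i + i · x_0).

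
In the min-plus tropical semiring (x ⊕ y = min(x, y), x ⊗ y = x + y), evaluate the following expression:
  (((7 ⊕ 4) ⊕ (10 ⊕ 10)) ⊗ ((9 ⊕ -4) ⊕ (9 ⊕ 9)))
(((7 ⊕ 4) ⊕ (10 ⊕ 10)) ⊗ ((9 ⊕ -4) ⊕ (9 ⊕ 9))) = 0

Expand innermost to outermost. Recall ⊕ takes the minimum of its arguments and ⊗ takes their sum. Working out the expression (((7 ⊕ 4) ⊕ (10 ⊕ 10)) ⊗ ((9 ⊕ -4) ⊕ (9 ⊕ 9))) gives 0.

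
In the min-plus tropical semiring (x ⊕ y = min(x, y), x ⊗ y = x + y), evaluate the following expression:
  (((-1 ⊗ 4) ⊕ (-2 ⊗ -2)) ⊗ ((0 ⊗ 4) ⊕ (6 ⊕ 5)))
(((-1 ⊗ 4) ⊕ (-2 ⊗ -2)) ⊗ ((0 ⊗ 4) ⊕ (6 ⊕ 5))) = 0

Expand innermost to outermost. Recall ⊕ takes the minimum of its arguments and ⊗ takes their sum. Working out the expression (((-1 ⊗ 4) ⊕ (-2 ⊗ -2)) ⊗ ((0 ⊗ 4) ⊕ (6 ⊕ 5))) gives 0.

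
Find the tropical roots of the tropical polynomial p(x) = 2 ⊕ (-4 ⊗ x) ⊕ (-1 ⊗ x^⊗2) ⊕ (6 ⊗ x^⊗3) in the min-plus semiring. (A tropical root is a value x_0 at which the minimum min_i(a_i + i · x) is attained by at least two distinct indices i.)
Roots: {-7, -3, 6}

Each tropical root is a break point of the lower envelope of the lines y = a_i + i · x (there are 4 lines, with slopes 0, 1, ..., 3). Only the lines that attain the minimum somewhere contribute to roots; other lines are dominated. Here the surviving (envelope) indices are i = 3, i = 2, i = 1, i = 0.
Intersections between consecutive envelope lines give the roots: for adjacent envelope indices i < j the intersection is x = (a_i − a_j) / (j − i). Reading off the sorted break points: {-7, -3, 6}.
Verification: at each break x_0, at least two indices attain the minimum of min_i(a_i + i · x_0).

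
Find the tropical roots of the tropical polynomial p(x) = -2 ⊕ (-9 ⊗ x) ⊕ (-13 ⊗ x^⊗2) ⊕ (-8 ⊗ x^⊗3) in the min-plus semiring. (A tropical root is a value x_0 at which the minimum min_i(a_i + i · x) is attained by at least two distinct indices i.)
Roots: {-5, 4, 7}

Each tropical root is a break point of the lower envelope of the lines y = a_i + i · x (there are 4 lines, with slopes 0, 1, ..., 3). Only the lines that attain the minimum somewhere contribute to roots; other lines are dominated. Here the surviving (envelope) indices are i = 3, i = 2, i = 1, i = 0.
Intersections between consecutive envelope lines give the roots: for adjacent envelope indices i < j the intersection is x = (a_i − a_j) / (j − i). Reading off the sorted break points: {-5, 4, 7}.
Verification: at each break x_0, at least two indices attain the minimum of min_i(a_i + i · x_0).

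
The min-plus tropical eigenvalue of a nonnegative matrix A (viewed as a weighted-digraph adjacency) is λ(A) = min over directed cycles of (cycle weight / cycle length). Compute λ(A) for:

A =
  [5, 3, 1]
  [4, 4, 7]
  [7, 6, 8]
λ(A) = 7/2

Enumerate directed cycles and compute their means (weight / length). Sample:
  cycle 0 → 0: weight = 5, length = 1, mean = 5/1 ≈ 5.000
  cycle 1 → 1: weight = 4, length = 1, mean = 4/1 ≈ 4.000
  cycle 2 → 2: weight = 8, length = 1, mean = 8/1 ≈ 8.000
  cycle 0 → 1 → 0: weight = 7, length = 2, mean = 7/2 ≈ 3.500
  cycle 0 → 2 → 0: weight = 8, length = 2, mean = 8/2 ≈ 4.000
  cycle 1 → 0 → 1: weight = 7, length = 2, mean = 7/2 ≈ 3.500
Minimum mean = 3.500, attained e.g. along the cycle 0 → 1 → 0 with weight 7 and length 2. So λ(A) = 7/2 = 7/2.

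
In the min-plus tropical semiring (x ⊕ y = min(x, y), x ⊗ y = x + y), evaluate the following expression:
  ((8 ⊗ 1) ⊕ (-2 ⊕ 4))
((8 ⊗ 1) ⊕ (-2 ⊕ 4)) = -2

Expand innermost to outermost. Recall ⊕ takes the minimum of its arguments and ⊗ takes their sum. Working out the expression ((8 ⊗ 1) ⊕ (-2 ⊕ 4)) gives -2.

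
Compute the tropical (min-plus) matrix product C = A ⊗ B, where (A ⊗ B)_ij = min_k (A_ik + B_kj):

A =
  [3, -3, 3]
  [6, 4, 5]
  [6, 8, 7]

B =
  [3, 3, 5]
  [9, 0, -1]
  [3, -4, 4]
A ⊗ B =
  [6, -3, -4]
  [8, 1, 3]
  [9, 3, 7]

Apply the min-plus product entry-by-entry:
  C[0][0] = min over k of (A[0][0] + B[0][0] = 3 + 3 = 6, A[0][1] + B[1][0] = -3 + 9 = 6, A[0][2] + B[2][0] = 3 + 3 = 6) = 6 (attained at k = 0)
  C[0][1] = min over k of (A[0][0] + B[0][1] = 3 + 3 = 6, A[0][1] + B[1][1] = -3 + 0 = -3, A[0][2] + B[2][1] = 3 + -4 = -1) = -3 (attained at k = 1)
  C[0][2] = min over k of (A[0][0] + B[0][2] = 3 + 5 = 8, A[0][1] + B[1][2] = -3 + -1 = -4, A[0][2] + B[2][2] = 3 + 4 = 7) = -4 (attained at k = 1)
  C[1][0] = min over k of (A[1][0] + B[0][0] = 6 + 3 = 9, A[1][1] + B[1][0] = 4 + 9 = 13, A[1][2] + B[2][0] = 5 + 3 = 8) = 8 (attained at k = 2)
  C[1][1] = min over k of (A[1][0] + B[0][1] = 6 + 3 = 9, A[1][1] + B[1][1] = 4 + 0 = 4, A[1][2] + B[2][1] = 5 + -4 = 1) = 1 (attained at k = 2)
  C[1][2] = min over k of (A[1][0] + B[0][2] = 6 + 5 = 11, A[1][1] + B[1][2] = 4 + -1 = 3, A[1][2] + B[2][2] = 5 + 4 = 9) = 3 (attained at k = 1)
  C[2][0] = min over k of (A[2][0] + B[0][0] = 6 + 3 = 9, A[2][1] + B[1][0] = 8 + 9 = 17, A[2][2] + B[2][0] = 7 + 3 = 10) = 9 (attained at k = 0)
  C[2][1] = min over k of (A[2][0] + B[0][1] = 6 + 3 = 9, A[2][1] + B[1][1] = 8 + 0 = 8, A[2][2] + B[2][1] = 7 + -4 = 3) = 3 (attained at k = 2)
  C[2][2] = min over k of (A[2][0] + B[0][2] = 6 + 5 = 11, A[2][1] + B[1][2] = 8 + -1 = 7, A[2][2] + B[2][2] = 7 + 4 = 11) = 7 (attained at k = 1)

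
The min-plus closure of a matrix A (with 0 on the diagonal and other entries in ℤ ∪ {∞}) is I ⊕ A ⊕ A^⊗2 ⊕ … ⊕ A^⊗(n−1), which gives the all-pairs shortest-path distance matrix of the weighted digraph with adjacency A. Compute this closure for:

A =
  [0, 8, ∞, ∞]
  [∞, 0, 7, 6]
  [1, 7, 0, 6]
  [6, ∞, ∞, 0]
Closure =
  [0, 8, 15, 14]
  [8, 0, 7, 6]
  [1, 7, 0, 6]
  [6, 14, 21, 0]

This is the Floyd-Warshall all-pairs shortest-path computation. For each intermediate vertex k = 0, 1, …, 3, update dist[i][j] ← min(dist[i][j], dist[i][k] + dist[k][j]). The final matrix gives, for each (i, j), the minimum total weight of any directed path from i to j (possibly empty when i = j).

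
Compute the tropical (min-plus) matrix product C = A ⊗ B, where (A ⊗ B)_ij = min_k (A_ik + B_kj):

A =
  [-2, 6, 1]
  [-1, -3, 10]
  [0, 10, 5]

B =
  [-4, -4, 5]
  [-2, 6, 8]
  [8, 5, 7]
A ⊗ B =
  [-6, -6, 3]
  [-5, -5, 4]
  [-4, -4, 5]

Apply the min-plus product entry-by-entry:
  C[0][0] = min over k of (A[0][0] + B[0][0] = -2 + -4 = -6, A[0][1] + B[1][0] = 6 + -2 = 4, A[0][2] + B[2][0] = 1 + 8 = 9) = -6 (attained at k = 0)
  C[0][1] = min over k of (A[0][0] + B[0][1] = -2 + -4 = -6, A[0][1] + B[1][1] = 6 + 6 = 12, A[0][2] + B[2][1] = 1 + 5 = 6) = -6 (attained at k = 0)
  C[0][2] = min over k of (A[0][0] + B[0][2] = -2 + 5 = 3, A[0][1] + B[1][2] = 6 + 8 = 14, A[0][2] + B[2][2] = 1 + 7 = 8) = 3 (attained at k = 0)
  C[1][0] = min over k of (A[1][0] + B[0][0] = -1 + -4 = -5, A[1][1] + B[1][0] = -3 + -2 = -5, A[1][2] + B[2][0] = 10 + 8 = 18) = -5 (attained at k = 0)
  C[1][1] = min over k of (A[1][0] + B[0][1] = -1 + -4 = -5, A[1][1] + B[1][1] = -3 + 6 = 3, A[1][2] + B[2][1] = 10 + 5 = 15) = -5 (attained at k = 0)
  C[1][2] = min over k of (A[1][0] + B[0][2] = -1 + 5 = 4, A[1][1] + B[1][2] = -3 + 8 = 5, A[1][2] + B[2][2] = 10 + 7 = 17) = 4 (attained at k = 0)
  C[2][0] = min over k of (A[2][0] + B[0][0] = 0 + -4 = -4, A[2][1] + B[1][0] = 10 + -2 = 8, A[2][2] + B[2][0] = 5 + 8 = 13) = -4 (attained at k = 0)
  C[2][1] = min over k of (A[2][0] + B[0][1] = 0 + -4 = -4, A[2][1] + B[1][1] = 10 + 6 = 16, A[2][2] + B[2][1] = 5 + 5 = 10) = -4 (attained at k = 0)
  C[2][2] = min over k of (A[2][0] + B[0][2] = 0 + 5 = 5, A[2][1] + B[1][2] = 10 + 8 = 18, A[2][2] + B[2][2] = 5 + 7 = 12) = 5 (attained at k = 0)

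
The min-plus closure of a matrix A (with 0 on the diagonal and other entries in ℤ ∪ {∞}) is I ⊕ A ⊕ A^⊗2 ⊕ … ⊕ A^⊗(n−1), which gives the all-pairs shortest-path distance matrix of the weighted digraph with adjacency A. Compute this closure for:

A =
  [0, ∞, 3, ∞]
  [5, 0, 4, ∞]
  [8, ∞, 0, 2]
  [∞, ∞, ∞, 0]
Closure =
  [0, ∞, 3, 5]
  [5, 0, 4, 6]
  [8, ∞, 0, 2]
  [∞, ∞, ∞, 0]

This is the Floyd-Warshall all-pairs shortest-path computation. For each intermediate vertex k = 0, 1, …, 3, update dist[i][j] ← min(dist[i][j], dist[i][k] + dist[k][j]). The final matrix gives, for each (i, j), the minimum total weight of any directed path from i to j (possibly empty when i = j).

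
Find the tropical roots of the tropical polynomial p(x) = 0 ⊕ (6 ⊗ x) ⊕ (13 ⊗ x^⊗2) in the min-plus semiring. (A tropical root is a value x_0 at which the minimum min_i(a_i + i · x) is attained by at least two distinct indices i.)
Roots: {-7, -6}

Each tropical root is a break point of the lower envelope of the lines y = a_i + i · x (there are 3 lines, with slopes 0, 1, ..., 2). Only the lines that attain the minimum somewhere contribute to roots; other lines are dominated. Here the surviving (envelope) indices are i = 2, i = 1, i = 0.
Intersections between consecutive envelope lines give the roots: for adjacent envelope indices i < j the intersection is x = (a_i − a_j) / (j − i). Reading off the sorted break points: {-7, -6}.
Verification: at each break x_0, at least two indices attain the minimum of min_i(a_i + i · x_0).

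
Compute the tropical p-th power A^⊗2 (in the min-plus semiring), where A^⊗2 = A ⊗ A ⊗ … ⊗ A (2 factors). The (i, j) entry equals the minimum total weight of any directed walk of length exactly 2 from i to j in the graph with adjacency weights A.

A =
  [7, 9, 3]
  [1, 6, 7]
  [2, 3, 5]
A^⊗2 =
  [5, 6, 8]
  [7, 10, 4]
  [4, 8, 5]

Each entry (A^⊗2)_ij equals the minimum over all length-2 walks i = v_0 → v_1 → … → v_2 = j of Σ_t A[v_t][v_{t+1}]. For example, for (i, j) = (0, 2) we minimise over 3 possible intermediate vertex sequences; the minimum is 8, attained along the walk 0 → 2 → 2.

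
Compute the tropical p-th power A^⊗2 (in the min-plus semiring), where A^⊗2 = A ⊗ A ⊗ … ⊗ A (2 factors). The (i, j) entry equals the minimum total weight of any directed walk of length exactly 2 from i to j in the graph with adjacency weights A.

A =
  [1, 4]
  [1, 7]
A^⊗2 =
  [2, 5]
  [2, 5]

Each entry (A^⊗2)_ij equals the minimum over all length-2 walks i = v_0 → v_1 → … → v_2 = j of Σ_t A[v_t][v_{t+1}]. For example, for (i, j) = (0, 1) we minimise over 2 possible intermediate vertex sequences; the minimum is 5, attained along the walk 0 → 0 → 1.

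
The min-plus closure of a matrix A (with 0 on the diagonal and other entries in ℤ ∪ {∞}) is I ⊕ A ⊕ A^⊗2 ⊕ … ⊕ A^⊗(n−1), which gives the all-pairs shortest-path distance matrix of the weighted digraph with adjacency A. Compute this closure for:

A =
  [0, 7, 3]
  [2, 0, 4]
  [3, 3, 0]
Closure =
  [0, 6, 3]
  [2, 0, 4]
  [3, 3, 0]

This is the Floyd-Warshall all-pairs shortest-path computation. For each intermediate vertex k = 0, 1, …, 2, update dist[i][j] ← min(dist[i][j], dist[i][k] + dist[k][j]). The final matrix gives, for each (i, j), the minimum total weight of any directed path from i to j (possibly empty when i = j).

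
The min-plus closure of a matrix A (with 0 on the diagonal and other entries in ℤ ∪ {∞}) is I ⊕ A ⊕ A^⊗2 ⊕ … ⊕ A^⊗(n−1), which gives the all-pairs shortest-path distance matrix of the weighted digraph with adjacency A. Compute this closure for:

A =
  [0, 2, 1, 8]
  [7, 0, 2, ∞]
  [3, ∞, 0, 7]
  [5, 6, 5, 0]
Closure =
  [0, 2, 1, 8]
  [5, 0, 2, 9]
  [3, 5, 0, 7]
  [5, 6, 5, 0]

This is the Floyd-Warshall all-pairs shortest-path computation. For each intermediate vertex k = 0, 1, …, 3, update dist[i][j] ← min(dist[i][j], dist[i][k] + dist[k][j]). The final matrix gives, for each (i, j), the minimum total weight of any directed path from i to j (possibly empty when i = j).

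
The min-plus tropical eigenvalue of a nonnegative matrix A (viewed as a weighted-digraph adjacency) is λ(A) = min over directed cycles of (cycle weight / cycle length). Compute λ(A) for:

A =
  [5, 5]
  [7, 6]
λ(A) = 5

Enumerate directed cycles and compute their means (weight / length). Sample:
  cycle 0 → 0: weight = 5, length = 1, mean = 5/1 ≈ 5.000
  cycle 1 → 1: weight = 6, length = 1, mean = 6/1 ≈ 6.000
  cycle 0 → 1 → 0: weight = 12, length = 2, mean = 12/2 ≈ 6.000
  cycle 1 → 0 → 1: weight = 12, length = 2, mean = 12/2 ≈ 6.000
Minimum mean = 5.000, attained e.g. along the cycle 0 → 0 with weight 5 and length 1. So λ(A) = 5/1 = 5.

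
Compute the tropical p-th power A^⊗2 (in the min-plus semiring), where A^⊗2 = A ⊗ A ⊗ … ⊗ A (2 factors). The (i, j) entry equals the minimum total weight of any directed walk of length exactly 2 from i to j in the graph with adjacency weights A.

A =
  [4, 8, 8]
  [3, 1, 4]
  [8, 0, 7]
A^⊗2 =
  [8, 8, 12]
  [4, 2, 5]
  [3, 1, 4]

Each entry (A^⊗2)_ij equals the minimum over all length-2 walks i = v_0 → v_1 → … → v_2 = j of Σ_t A[v_t][v_{t+1}]. For example, for (i, j) = (0, 2) we minimise over 3 possible intermediate vertex sequences; the minimum is 12, attained along the walk 0 → 0 → 2.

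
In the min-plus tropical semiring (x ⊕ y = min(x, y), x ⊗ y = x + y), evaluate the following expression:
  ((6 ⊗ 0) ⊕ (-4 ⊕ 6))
((6 ⊗ 0) ⊕ (-4 ⊕ 6)) = -4

Expand innermost to outermost. Recall ⊕ takes the minimum of its arguments and ⊗ takes their sum. Working out the expression ((6 ⊗ 0) ⊕ (-4 ⊕ 6)) gives -4.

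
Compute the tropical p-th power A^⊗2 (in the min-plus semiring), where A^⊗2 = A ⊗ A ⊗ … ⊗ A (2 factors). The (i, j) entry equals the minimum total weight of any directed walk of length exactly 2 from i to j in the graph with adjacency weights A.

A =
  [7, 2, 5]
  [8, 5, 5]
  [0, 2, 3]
A^⊗2 =
  [5, 7, 7]
  [5, 7, 8]
  [3, 2, 5]

Each entry (A^⊗2)_ij equals the minimum over all length-2 walks i = v_0 → v_1 → … → v_2 = j of Σ_t A[v_t][v_{t+1}]. For example, for (i, j) = (0, 2) we minimise over 3 possible intermediate vertex sequences; the minimum is 7, attained along the walk 0 → 1 → 2.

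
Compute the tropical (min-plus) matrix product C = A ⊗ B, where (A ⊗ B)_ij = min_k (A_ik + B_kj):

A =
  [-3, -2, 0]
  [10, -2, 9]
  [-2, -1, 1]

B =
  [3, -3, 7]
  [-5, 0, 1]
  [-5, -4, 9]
A ⊗ B =
  [-7, -6, -1]
  [-7, -2, -1]
  [-6, -5, 0]

Apply the min-plus product entry-by-entry:
  C[0][0] = min over k of (A[0][0] + B[0][0] = -3 + 3 = 0, A[0][1] + B[1][0] = -2 + -5 = -7, A[0][2] + B[2][0] = 0 + -5 = -5) = -7 (attained at k = 1)
  C[0][1] = min over k of (A[0][0] + B[0][1] = -3 + -3 = -6, A[0][1] + B[1][1] = -2 + 0 = -2, A[0][2] + B[2][1] = 0 + -4 = -4) = -6 (attained at k = 0)
  C[0][2] = min over k of (A[0][0] + B[0][2] = -3 + 7 = 4, A[0][1] + B[1][2] = -2 + 1 = -1, A[0][2] + B[2][2] = 0 + 9 = 9) = -1 (attained at k = 1)
  C[1][0] = min over k of (A[1][0] + B[0][0] = 10 + 3 = 13, A[1][1] + B[1][0] = -2 + -5 = -7, A[1][2] + B[2][0] = 9 + -5 = 4) = -7 (attained at k = 1)
  C[1][1] = min over k of (A[1][0] + B[0][1] = 10 + -3 = 7, A[1][1] + B[1][1] = -2 + 0 = -2, A[1][2] + B[2][1] = 9 + -4 = 5) = -2 (attained at k = 1)
  C[1][2] = min over k of (A[1][0] + B[0][2] = 10 + 7 = 17, A[1][1] + B[1][2] = -2 + 1 = -1, A[1][2] + B[2][2] = 9 + 9 = 18) = -1 (attained at k = 1)
  C[2][0] = min over k of (A[2][0] + B[0][0] = -2 + 3 = 1, A[2][1] + B[1][0] = -1 + -5 = -6, A[2][2] + B[2][0] = 1 + -5 = -4) = -6 (attained at k = 1)
  C[2][1] = min over k of (A[2][0] + B[0][1] = -2 + -3 = -5, A[2][1] + B[1][1] = -1 + 0 = -1, A[2][2] + B[2][1] = 1 + -4 = -3) = -5 (attained at k = 0)
  C[2][2] = min over k of (A[2][0] + B[0][2] = -2 + 7 = 5, A[2][1] + B[1][2] = -1 + 1 = 0, A[2][2] + B[2][2] = 1 + 9 = 10) = 0 (attained at k = 1)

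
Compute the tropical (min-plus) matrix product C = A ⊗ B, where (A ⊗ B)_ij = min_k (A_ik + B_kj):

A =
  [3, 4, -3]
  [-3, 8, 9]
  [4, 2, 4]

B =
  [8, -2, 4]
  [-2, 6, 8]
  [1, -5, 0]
A ⊗ B =
  [-2, -8, -3]
  [5, -5, 1]
  [0, -1, 4]

Apply the min-plus product entry-by-entry:
  C[0][0] = min over k of (A[0][0] + B[0][0] = 3 + 8 = 11, A[0][1] + B[1][0] = 4 + -2 = 2, A[0][2] + B[2][0] = -3 + 1 = -2) = -2 (attained at k = 2)
  C[0][1] = min over k of (A[0][0] + B[0][1] = 3 + -2 = 1, A[0][1] + B[1][1] = 4 + 6 = 10, A[0][2] + B[2][1] = -3 + -5 = -8) = -8 (attained at k = 2)
  C[0][2] = min over k of (A[0][0] + B[0][2] = 3 + 4 = 7, A[0][1] + B[1][2] = 4 + 8 = 12, A[0][2] + B[2][2] = -3 + 0 = -3) = -3 (attained at k = 2)
  C[1][0] = min over k of (A[1][0] + B[0][0] = -3 + 8 = 5, A[1][1] + B[1][0] = 8 + -2 = 6, A[1][2] + B[2][0] = 9 + 1 = 10) = 5 (attained at k = 0)
  C[1][1] = min over k of (A[1][0] + B[0][1] = -3 + -2 = -5, A[1][1] + B[1][1] = 8 + 6 = 14, A[1][2] + B[2][1] = 9 + -5 = 4) = -5 (attained at k = 0)
  C[1][2] = min over k of (A[1][0] + B[0][2] = -3 + 4 = 1, A[1][1] + B[1][2] = 8 + 8 = 16, A[1][2] + B[2][2] = 9 + 0 = 9) = 1 (attained at k = 0)
  C[2][0] = min over k of (A[2][0] + B[0][0] = 4 + 8 = 12, A[2][1] + B[1][0] = 2 + -2 = 0, A[2][2] + B[2][0] = 4 + 1 = 5) = 0 (attained at k = 1)
  C[2][1] = min over k of (A[2][0] + B[0][1] = 4 + -2 = 2, A[2][1] + B[1][1] = 2 + 6 = 8, A[2][2] + B[2][1] = 4 + -5 = -1) = -1 (attained at k = 2)
  C[2][2] = min over k of (A[2][0] + B[0][2] = 4 + 4 = 8, A[2][1] + B[1][2] = 2 + 8 = 10, A[2][2] + B[2][2] = 4 + 0 = 4) = 4 (attained at k = 2)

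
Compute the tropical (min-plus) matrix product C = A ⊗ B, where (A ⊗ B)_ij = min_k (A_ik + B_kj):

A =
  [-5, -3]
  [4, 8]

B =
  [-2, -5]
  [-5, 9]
A ⊗ B =
  [-8, -10]
  [2, -1]

Apply the min-plus product entry-by-entry:
  C[0][0] = min over k of (A[0][0] + B[0][0] = -5 + -2 = -7, A[0][1] + B[1][0] = -3 + -5 = -8) = -8 (attained at k = 1)
  C[0][1] = min over k of (A[0][0] + B[0][1] = -5 + -5 = -10, A[0][1] + B[1][1] = -3 + 9 = 6) = -10 (attained at k = 0)
  C[1][0] = min over k of (A[1][0] + B[0][0] = 4 + -2 = 2, A[1][1] + B[1][0] = 8 + -5 = 3) = 2 (attained at k = 0)
  C[1][1] = min over k of (A[1][0] + B[0][1] = 4 + -5 = -1, A[1][1] + B[1][1] = 8 + 9 = 17) = -1 (attained at k = 0)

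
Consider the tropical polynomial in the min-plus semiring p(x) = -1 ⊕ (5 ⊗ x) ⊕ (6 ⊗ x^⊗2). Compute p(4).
p(4) = -1

A tropical monomial a ⊗ x^⊗i evaluates to a + i · x. Evaluating each term at x = 4:
  Term 0 contributes -1 + 0 · 4 = -1
  Term 1 contributes 5 + 1 · 4 = 9
  Term 2 contributes 6 + 2 · 4 = 14
p(4) = ⊕ of these = min[-1, 9, 14] = -1.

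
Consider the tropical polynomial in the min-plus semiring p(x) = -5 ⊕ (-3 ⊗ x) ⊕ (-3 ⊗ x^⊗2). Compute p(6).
p(6) = -5

A tropical monomial a ⊗ x^⊗i evaluates to a + i · x. Evaluating each term at x = 6:
  Term 0 contributes -5 + 0 · 6 = -5
  Term 1 contributes -3 + 1 · 6 = 3
  Term 2 contributes -3 + 2 · 6 = 9
p(6) = ⊕ of these = min[-5, 3, 9] = -5.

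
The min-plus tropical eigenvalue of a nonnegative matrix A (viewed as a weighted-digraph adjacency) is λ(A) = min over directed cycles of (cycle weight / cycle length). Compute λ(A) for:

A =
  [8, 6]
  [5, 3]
λ(A) = 3

Enumerate directed cycles and compute their means (weight / length). Sample:
  cycle 0 → 0: weight = 8, length = 1, mean = 8/1 ≈ 8.000
  cycle 1 → 1: weight = 3, length = 1, mean = 3/1 ≈ 3.000
  cycle 0 → 1 → 0: weight = 11, length = 2, mean = 11/2 ≈ 5.500
  cycle 1 → 0 → 1: weight = 11, length = 2, mean = 11/2 ≈ 5.500
Minimum mean = 3.000, attained e.g. along the cycle 1 → 1 with weight 3 and length 1. So λ(A) = 3/1 = 3.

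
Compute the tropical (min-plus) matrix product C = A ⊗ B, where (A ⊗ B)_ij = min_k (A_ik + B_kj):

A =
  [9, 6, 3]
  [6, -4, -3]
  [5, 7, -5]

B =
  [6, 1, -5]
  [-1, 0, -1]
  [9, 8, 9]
A ⊗ B =
  [5, 6, 4]
  [-5, -4, -5]
  [4, 3, 0]

Apply the min-plus product entry-by-entry:
  C[0][0] = min over k of (A[0][0] + B[0][0] = 9 + 6 = 15, A[0][1] + B[1][0] = 6 + -1 = 5, A[0][2] + B[2][0] = 3 + 9 = 12) = 5 (attained at k = 1)
  C[0][1] = min over k of (A[0][0] + B[0][1] = 9 + 1 = 10, A[0][1] + B[1][1] = 6 + 0 = 6, A[0][2] + B[2][1] = 3 + 8 = 11) = 6 (attained at k = 1)
  C[0][2] = min over k of (A[0][0] + B[0][2] = 9 + -5 = 4, A[0][1] + B[1][2] = 6 + -1 = 5, A[0][2] + B[2][2] = 3 + 9 = 12) = 4 (attained at k = 0)
  C[1][0] = min over k of (A[1][0] + B[0][0] = 6 + 6 = 12, A[1][1] + B[1][0] = -4 + -1 = -5, A[1][2] + B[2][0] = -3 + 9 = 6) = -5 (attained at k = 1)
  C[1][1] = min over k of (A[1][0] + B[0][1] = 6 + 1 = 7, A[1][1] + B[1][1] = -4 + 0 = -4, A[1][2] + B[2][1] = -3 + 8 = 5) = -4 (attained at k = 1)
  C[1][2] = min over k of (A[1][0] + B[0][2] = 6 + -5 = 1, A[1][1] + B[1][2] = -4 + -1 = -5, A[1][2] + B[2][2] = -3 + 9 = 6) = -5 (attained at k = 1)
  C[2][0] = min over k of (A[2][0] + B[0][0] = 5 + 6 = 11, A[2][1] + B[1][0] = 7 + -1 = 6, A[2][2] + B[2][0] = -5 + 9 = 4) = 4 (attained at k = 2)
  C[2][1] = min over k of (A[2][0] + B[0][1] = 5 + 1 = 6, A[2][1] + B[1][1] = 7 + 0 = 7, A[2][2] + B[2][1] = -5 + 8 = 3) = 3 (attained at k = 2)
  C[2][2] = min over k of (A[2][0] + B[0][2] = 5 + -5 = 0, A[2][1] + B[1][2] = 7 + -1 = 6, A[2][2] + B[2][2] = -5 + 9 = 4) = 0 (attained at k = 0)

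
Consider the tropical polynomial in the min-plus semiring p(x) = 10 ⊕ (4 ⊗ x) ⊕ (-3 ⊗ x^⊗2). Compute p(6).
p(6) = 9

A tropical monomial a ⊗ x^⊗i evaluates to a + i · x. Evaluating each term at x = 6:
  Term 0 contributes 10 + 0 · 6 = 10
  Term 1 contributes 4 + 1 · 6 = 10
  Term 2 contributes -3 + 2 · 6 = 9
p(6) = ⊕ of these = min[10, 10, 9] = 9.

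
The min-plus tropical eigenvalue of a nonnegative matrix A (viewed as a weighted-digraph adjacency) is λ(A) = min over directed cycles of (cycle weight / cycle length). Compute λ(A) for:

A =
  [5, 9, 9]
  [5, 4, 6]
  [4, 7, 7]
λ(A) = 4

Enumerate directed cycles and compute their means (weight / length). Sample:
  cycle 0 → 0: weight = 5, length = 1, mean = 5/1 ≈ 5.000
  cycle 1 → 1: weight = 4, length = 1, mean = 4/1 ≈ 4.000
  cycle 2 → 2: weight = 7, length = 1, mean = 7/1 ≈ 7.000
  cycle 0 → 1 → 0: weight = 14, length = 2, mean = 14/2 ≈ 7.000
  cycle 0 → 2 → 0: weight = 13, length = 2, mean = 13/2 ≈ 6.500
  cycle 1 → 0 → 1: weight = 14, length = 2, mean = 14/2 ≈ 7.000
Minimum mean = 4.000, attained e.g. along the cycle 1 → 1 with weight 4 and length 1. So λ(A) = 4/1 = 4.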